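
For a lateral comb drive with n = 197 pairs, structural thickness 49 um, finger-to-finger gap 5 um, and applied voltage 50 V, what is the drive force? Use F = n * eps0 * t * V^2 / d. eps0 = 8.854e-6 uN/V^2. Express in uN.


Step 1: Parameters: n=197, eps0=8.854e-6 uN/V^2, t=49 um, V=50 V, d=5 um
Step 2: V^2 = 2500
Step 3: F = 197 * 8.854e-6 * 49 * 2500 / 5
F = 42.734 uN


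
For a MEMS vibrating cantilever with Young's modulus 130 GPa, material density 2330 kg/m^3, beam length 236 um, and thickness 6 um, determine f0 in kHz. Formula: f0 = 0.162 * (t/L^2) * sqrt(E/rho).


Step 1: Convert units to SI.
t_SI = 6e-6 m, L_SI = 236e-6 m
Step 2: Calculate sqrt(E/rho).
sqrt(130e9 / 2330) = 7469.54 m/s
Step 3: Compute f0.
f0 = 0.162 * 6e-6 / (236e-6)^2 * 7469.54 = 130357.5 Hz = 130.36 kHz


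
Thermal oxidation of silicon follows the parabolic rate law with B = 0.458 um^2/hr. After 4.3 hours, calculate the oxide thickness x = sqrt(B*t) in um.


Step 1: Compute B*t = 0.458 * 4.3 = 1.9694
Step 2: x = sqrt(1.9694)
x = 1.403 um


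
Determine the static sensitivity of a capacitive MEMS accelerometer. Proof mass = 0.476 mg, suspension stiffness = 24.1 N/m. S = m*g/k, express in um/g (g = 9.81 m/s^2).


Step 1: Convert mass: m = 0.476 mg = 4.76e-07 kg
Step 2: S = m * g / k = 4.76e-07 * 9.81 / 24.1
Step 3: S = 1.94e-07 m/g
Step 4: Convert to um/g: S = 0.194 um/g


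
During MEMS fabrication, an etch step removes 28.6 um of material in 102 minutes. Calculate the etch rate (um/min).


Step 1: Etch rate = depth / time
Step 2: rate = 28.6 / 102
rate = 0.28 um/min


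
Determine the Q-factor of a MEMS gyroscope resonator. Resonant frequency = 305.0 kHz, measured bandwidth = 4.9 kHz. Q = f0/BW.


Step 1: Q = f0 / bandwidth
Step 2: Q = 305.0 / 4.9
Q = 62.2


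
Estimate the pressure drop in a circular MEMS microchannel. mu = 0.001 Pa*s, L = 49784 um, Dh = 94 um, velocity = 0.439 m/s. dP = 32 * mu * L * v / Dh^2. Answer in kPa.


Step 1: Convert to SI: L = 49784e-6 m, Dh = 94e-6 m
Step 2: dP = 32 * 0.001 * 49784e-6 * 0.439 / (94e-6)^2
Step 3: dP = 79149.57 Pa
Step 4: Convert to kPa: dP = 79.15 kPa


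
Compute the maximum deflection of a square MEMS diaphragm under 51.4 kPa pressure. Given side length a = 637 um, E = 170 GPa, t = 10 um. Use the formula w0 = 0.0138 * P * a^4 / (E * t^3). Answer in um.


Step 1: Convert pressure to compatible units (E is in GPa, so P in GPa).
P = 51.4 kPa = 51.4e-6 GPa
Step 2: Compute numerator: 0.0138 * P * a^4.
a^4 = 637^4 = 164648481361
numerator = 0.0138 * 51.4e-6 * 164648481361 = 1.1679e+05
Step 3: Compute denominator: E * t^3 = 170 * 10^3 = 170000
Step 4: w0 = numerator / denominator = 1.1679e+05 / 170000 = 0.687 um


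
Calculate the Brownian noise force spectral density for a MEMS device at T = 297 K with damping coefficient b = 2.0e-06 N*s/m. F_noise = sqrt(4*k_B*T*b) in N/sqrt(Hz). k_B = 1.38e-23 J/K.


Step 1: Compute 4 * k_B * T * b
= 4 * 1.38e-23 * 297 * 2.0e-06
= 3.2789e-26 N^2/Hz
Step 2: F_noise = sqrt(3.2789e-26)
F_noise = 1.81e-13 N/sqrt(Hz)


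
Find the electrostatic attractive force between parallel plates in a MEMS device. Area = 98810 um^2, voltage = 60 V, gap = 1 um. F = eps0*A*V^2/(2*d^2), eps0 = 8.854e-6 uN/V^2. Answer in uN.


Step 1: Identify parameters.
eps0 = 8.854e-6 uN/V^2, A = 98810 um^2, V = 60 V, d = 1 um
Step 2: Compute V^2 = 60^2 = 3600
Step 3: Compute d^2 = 1^2 = 1
Step 4: F = 0.5 * 8.854e-6 * 98810 * 3600 / 1
F = 1574.755 uN


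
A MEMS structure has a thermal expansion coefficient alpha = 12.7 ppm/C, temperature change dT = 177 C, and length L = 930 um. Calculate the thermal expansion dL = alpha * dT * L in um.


Step 1: Convert CTE: alpha = 12.7 ppm/C = 12.7e-6 /C
Step 2: dL = 12.7e-6 * 177 * 930
dL = 2.0905 um


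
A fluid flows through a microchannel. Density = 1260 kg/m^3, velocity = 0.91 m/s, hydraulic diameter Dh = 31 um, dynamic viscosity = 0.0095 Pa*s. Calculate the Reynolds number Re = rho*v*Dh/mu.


Step 1: Convert Dh to meters: Dh = 31e-6 m
Step 2: Re = rho * v * Dh / mu
Re = 1260 * 0.91 * 31e-6 / 0.0095
Re = 3.742


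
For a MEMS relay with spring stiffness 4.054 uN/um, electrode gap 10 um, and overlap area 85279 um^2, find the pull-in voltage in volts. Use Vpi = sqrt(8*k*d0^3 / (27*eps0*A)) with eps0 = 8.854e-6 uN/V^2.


Step 1: Compute numerator: 8 * k * d0^3 = 8 * 4.054 * 10^3 = 32432.0
Step 2: Compute denominator: 27 * eps0 * A = 27 * 8.854e-6 * 85279 = 20.386627
Step 3: Vpi = sqrt(32432.0 / 20.386627)
Vpi = 39.89 V


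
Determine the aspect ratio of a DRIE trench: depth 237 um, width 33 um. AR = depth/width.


Step 1: AR = depth / width
Step 2: AR = 237 / 33
AR = 7.2


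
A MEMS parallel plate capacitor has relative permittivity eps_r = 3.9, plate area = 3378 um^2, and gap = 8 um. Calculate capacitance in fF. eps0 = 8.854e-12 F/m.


Step 1: Convert area to m^2: A = 3378e-12 m^2
Step 2: Convert gap to m: d = 8e-6 m
Step 3: C = eps0 * eps_r * A / d
C = 8.854e-12 * 3.9 * 3378e-12 / 8e-6
Step 4: Convert to fF (multiply by 1e15).
C = 14.58 fF


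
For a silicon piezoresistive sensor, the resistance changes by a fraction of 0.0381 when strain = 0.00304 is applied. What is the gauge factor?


Step 1: Identify values.
dR/R = 0.0381, strain = 0.00304
Step 2: GF = (dR/R) / strain = 0.0381 / 0.00304
GF = 12.5


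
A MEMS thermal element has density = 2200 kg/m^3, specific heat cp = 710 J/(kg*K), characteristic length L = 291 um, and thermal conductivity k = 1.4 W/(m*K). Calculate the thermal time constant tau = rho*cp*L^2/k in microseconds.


Step 1: Convert L to m: L = 291e-6 m
Step 2: L^2 = (291e-6)^2 = 8.4681e-08 m^2
Step 3: tau = 2200 * 710 * 8.4681e-08 / 1.4 = 9.447980143e-02 s
Step 4: Convert to microseconds (multiply by 1e6).
tau = 94479.801 us


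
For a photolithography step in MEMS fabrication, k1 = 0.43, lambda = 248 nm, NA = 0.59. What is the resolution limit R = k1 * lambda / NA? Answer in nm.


Step 1: Identify values: k1 = 0.43, lambda = 248 nm, NA = 0.59
Step 2: R = k1 * lambda / NA
R = 0.43 * 248 / 0.59
R = 180.7 nm


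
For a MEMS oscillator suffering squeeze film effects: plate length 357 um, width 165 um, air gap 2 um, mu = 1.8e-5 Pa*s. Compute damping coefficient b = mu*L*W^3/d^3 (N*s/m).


Step 1: Convert to SI.
L = 357e-6 m, W = 165e-6 m, d = 2e-6 m
Step 2: W^3 = (165e-6)^3 = 4.49e-12 m^3
Step 3: d^3 = (2e-6)^3 = 8.00e-18 m^3
Step 4: b = 1.8e-5 * 357e-6 * 4.49e-12 / 8.00e-18
b = 3.61e-03 N*s/m


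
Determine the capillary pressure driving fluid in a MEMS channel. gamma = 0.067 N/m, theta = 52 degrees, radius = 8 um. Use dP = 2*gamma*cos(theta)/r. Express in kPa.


Step 1: cos(52 deg) = 0.6157
Step 2: Convert r to m: r = 8e-6 m
Step 3: dP = 2 * 0.067 * 0.6157 / 8e-6 = 10313.0 Pa
Step 4: Convert Pa to kPa (divide by 1000).
dP = 10.31 kPa


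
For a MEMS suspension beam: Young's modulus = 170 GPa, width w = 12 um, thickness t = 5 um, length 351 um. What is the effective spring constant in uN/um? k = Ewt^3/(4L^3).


Step 1: Convert E to consistent units (1 GPa = 1000 uN/um^2).
E = 170 GPa = 170000 uN/um^2
Step 2: Compute t^3 = 5^3 = 125
Step 3: Compute L^3 = 351^3 = 43243551
Step 4: k = 170000 * 12 * 125 / (4 * 43243551)
k = 1.4742 uN/um


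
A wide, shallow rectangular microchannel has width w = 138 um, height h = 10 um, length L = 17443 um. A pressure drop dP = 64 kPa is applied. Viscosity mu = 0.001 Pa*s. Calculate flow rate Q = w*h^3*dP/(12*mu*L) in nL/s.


Step 1: Convert all dimensions to SI (meters).
w = 138e-6 m, h = 10e-6 m, L = 17443e-6 m, dP = 64e3 Pa
Step 2: Q = w * h^3 * dP / (12 * mu * L)
Q = 138e-6 * (10e-6)^3 * 64e3 / (12 * 0.001 * 17443e-6) = 4.219458e-11 m^3/s
Step 3: Convert Q from m^3/s to nL/s (1 m^3 = 1e12 nL, so multiply by 1e12).
Q = 42.195 nL/s


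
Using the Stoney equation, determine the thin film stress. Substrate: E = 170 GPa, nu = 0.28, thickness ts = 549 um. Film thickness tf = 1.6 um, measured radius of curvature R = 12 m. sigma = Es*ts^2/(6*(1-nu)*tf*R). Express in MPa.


Step 1: Compute numerator: Es * ts^2 = 170 * 549^2 = 51238170 (GPa*um^2)
Step 2: Compute denominator (R in um): 6*(1-nu)*tf*R = 6*0.72*1.6*12e6 = 82944000.0 (um^2)
Step 3: sigma (GPa) = 51238170 / 82944000.0 = 6.17744e-01 GPa
Step 4: Convert to MPa (x1000): sigma = 617.7 MPa


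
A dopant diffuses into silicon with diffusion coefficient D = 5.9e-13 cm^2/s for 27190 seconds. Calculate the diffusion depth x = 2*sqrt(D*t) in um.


Step 1: Compute D*t = 5.9e-13 * 27190 = 1.60421e-08 cm^2
Step 2: sqrt(D*t) = 1.26657e-04 cm
Step 3: x = 2 * 1.26657e-04 cm = 2.53314e-04 cm
Step 4: Convert to um (1 cm = 1e4 um): x = 2.533 um


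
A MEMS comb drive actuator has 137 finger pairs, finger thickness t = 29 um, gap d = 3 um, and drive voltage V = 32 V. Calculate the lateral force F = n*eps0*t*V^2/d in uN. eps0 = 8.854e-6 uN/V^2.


Step 1: Parameters: n=137, eps0=8.854e-6 uN/V^2, t=29 um, V=32 V, d=3 um
Step 2: V^2 = 1024
Step 3: F = 137 * 8.854e-6 * 29 * 1024 / 3
F = 12.007 uN


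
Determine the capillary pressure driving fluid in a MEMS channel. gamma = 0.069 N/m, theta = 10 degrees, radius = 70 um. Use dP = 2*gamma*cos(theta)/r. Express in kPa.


Step 1: cos(10 deg) = 0.9848
Step 2: Convert r to m: r = 70e-6 m
Step 3: dP = 2 * 0.069 * 0.9848 / 70e-6 = 1941.5 Pa
Step 4: Convert Pa to kPa (divide by 1000).
dP = 1.94 kPa


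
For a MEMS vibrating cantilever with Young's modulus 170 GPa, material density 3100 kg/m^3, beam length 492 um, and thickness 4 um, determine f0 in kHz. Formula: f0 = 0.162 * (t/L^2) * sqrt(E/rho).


Step 1: Convert units to SI.
t_SI = 4e-6 m, L_SI = 492e-6 m
Step 2: Calculate sqrt(E/rho).
sqrt(170e9 / 3100) = 7405.32 m/s
Step 3: Compute f0.
f0 = 0.162 * 4e-6 / (492e-6)^2 * 7405.32 = 19823.9 Hz = 19.82 kHz


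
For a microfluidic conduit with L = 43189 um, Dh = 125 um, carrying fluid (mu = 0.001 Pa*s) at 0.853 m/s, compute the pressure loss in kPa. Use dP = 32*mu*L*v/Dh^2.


Step 1: Convert to SI: L = 43189e-6 m, Dh = 125e-6 m
Step 2: dP = 32 * 0.001 * 43189e-6 * 0.853 / (125e-6)^2
Step 3: dP = 75448.76 Pa
Step 4: Convert to kPa: dP = 75.45 kPa


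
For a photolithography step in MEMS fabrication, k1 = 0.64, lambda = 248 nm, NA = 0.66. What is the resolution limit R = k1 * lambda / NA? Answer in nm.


Step 1: Identify values: k1 = 0.64, lambda = 248 nm, NA = 0.66
Step 2: R = k1 * lambda / NA
R = 0.64 * 248 / 0.66
R = 240.5 nm


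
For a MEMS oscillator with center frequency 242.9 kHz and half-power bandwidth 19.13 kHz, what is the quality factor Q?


Step 1: Q = f0 / bandwidth
Step 2: Q = 242.9 / 19.13
Q = 12.7


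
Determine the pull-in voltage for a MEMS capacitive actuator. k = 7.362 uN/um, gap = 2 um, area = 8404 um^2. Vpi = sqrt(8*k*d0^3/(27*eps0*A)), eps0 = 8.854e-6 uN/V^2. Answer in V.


Step 1: Compute numerator: 8 * k * d0^3 = 8 * 7.362 * 2^3 = 471.168
Step 2: Compute denominator: 27 * eps0 * A = 27 * 8.854e-6 * 8404 = 2.009043
Step 3: Vpi = sqrt(471.168 / 2.009043)
Vpi = 15.31 V


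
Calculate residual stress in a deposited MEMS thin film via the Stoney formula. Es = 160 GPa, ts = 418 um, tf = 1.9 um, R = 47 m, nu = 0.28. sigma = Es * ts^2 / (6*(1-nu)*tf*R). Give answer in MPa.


Step 1: Compute numerator: Es * ts^2 = 160 * 418^2 = 27955840 (GPa*um^2)
Step 2: Compute denominator (R in um): 6*(1-nu)*tf*R = 6*0.72*1.9*47e6 = 385776000.0 (um^2)
Step 3: sigma (GPa) = 27955840 / 385776000.0 = 7.2467e-02 GPa
Step 4: Convert to MPa (x1000): sigma = 72.5 MPa


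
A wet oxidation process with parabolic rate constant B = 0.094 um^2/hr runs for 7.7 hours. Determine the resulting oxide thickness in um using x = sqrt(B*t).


Step 1: Compute B*t = 0.094 * 7.7 = 0.7238
Step 2: x = sqrt(0.7238)
x = 0.851 um


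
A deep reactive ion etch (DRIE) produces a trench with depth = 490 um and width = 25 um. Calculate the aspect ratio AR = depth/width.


Step 1: AR = depth / width
Step 2: AR = 490 / 25
AR = 19.6


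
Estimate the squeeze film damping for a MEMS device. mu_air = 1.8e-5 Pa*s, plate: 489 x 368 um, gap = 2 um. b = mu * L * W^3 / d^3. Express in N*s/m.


Step 1: Convert to SI.
L = 489e-6 m, W = 368e-6 m, d = 2e-6 m
Step 2: W^3 = (368e-6)^3 = 4.98e-11 m^3
Step 3: d^3 = (2e-6)^3 = 8.00e-18 m^3
Step 4: b = 1.8e-5 * 489e-6 * 4.98e-11 / 8.00e-18
b = 5.48e-02 N*s/m


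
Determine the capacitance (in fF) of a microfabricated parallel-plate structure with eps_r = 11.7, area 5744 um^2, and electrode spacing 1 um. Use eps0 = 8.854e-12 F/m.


Step 1: Convert area to m^2: A = 5744e-12 m^2
Step 2: Convert gap to m: d = 1e-6 m
Step 3: C = eps0 * eps_r * A / d
C = 8.854e-12 * 11.7 * 5744e-12 / 1e-6
Step 4: Convert to fF (multiply by 1e15).
C = 595.03 fF


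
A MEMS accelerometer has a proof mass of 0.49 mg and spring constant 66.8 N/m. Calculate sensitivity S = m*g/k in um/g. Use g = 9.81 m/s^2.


Step 1: Convert mass: m = 0.49 mg = 4.90e-07 kg
Step 2: S = m * g / k = 4.90e-07 * 9.81 / 66.8
Step 3: S = 7.20e-08 m/g
Step 4: Convert to um/g: S = 0.072 um/g


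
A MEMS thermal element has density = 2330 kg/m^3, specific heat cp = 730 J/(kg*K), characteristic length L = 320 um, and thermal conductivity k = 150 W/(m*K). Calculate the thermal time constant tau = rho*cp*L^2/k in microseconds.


Step 1: Convert L to m: L = 320e-6 m
Step 2: L^2 = (320e-6)^2 = 1.024e-07 m^2
Step 3: tau = 2330 * 730 * 1.024e-07 / 150 = 1.16114773e-03 s
Step 4: Convert to microseconds (multiply by 1e6).
tau = 1161.148 us


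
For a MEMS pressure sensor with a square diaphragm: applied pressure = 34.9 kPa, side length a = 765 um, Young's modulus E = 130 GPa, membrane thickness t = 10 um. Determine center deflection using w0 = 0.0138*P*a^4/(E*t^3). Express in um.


Step 1: Convert pressure to compatible units (E is in GPa, so P in GPa).
P = 34.9 kPa = 34.9e-6 GPa
Step 2: Compute numerator: 0.0138 * P * a^4.
a^4 = 765^4 = 342488300625
numerator = 0.0138 * 34.9e-6 * 342488300625 = 1.649492e+05
Step 3: Compute denominator: E * t^3 = 130 * 10^3 = 130000
Step 4: w0 = numerator / denominator = 1.649492e+05 / 130000 = 1.2688 um


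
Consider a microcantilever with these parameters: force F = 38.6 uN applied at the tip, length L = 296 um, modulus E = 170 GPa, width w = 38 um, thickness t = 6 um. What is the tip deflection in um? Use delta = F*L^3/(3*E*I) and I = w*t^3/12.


Step 1: Calculate the second moment of area.
I = w * t^3 / 12 = 38 * 6^3 / 12 = 684.0 um^4
Step 2: Convert E to consistent units (1 GPa = 1000 uN/um^2).
E = 170 GPa = 170000 uN/um^2
Step 3: Calculate tip deflection.
delta = F * L^3 / (3 * E * I)
delta = 38.6 * 296^3 / (3 * 170000 * 684.0)
delta = 2.8697 um


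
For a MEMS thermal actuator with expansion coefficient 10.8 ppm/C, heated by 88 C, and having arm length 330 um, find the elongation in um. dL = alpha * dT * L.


Step 1: Convert CTE: alpha = 10.8 ppm/C = 10.8e-6 /C
Step 2: dL = 10.8e-6 * 88 * 330
dL = 0.3136 um


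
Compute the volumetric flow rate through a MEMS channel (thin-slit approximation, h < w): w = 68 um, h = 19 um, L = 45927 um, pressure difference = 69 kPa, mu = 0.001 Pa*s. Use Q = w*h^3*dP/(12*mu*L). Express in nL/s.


Step 1: Convert all dimensions to SI (meters).
w = 68e-6 m, h = 19e-6 m, L = 45927e-6 m, dP = 69e3 Pa
Step 2: Q = w * h^3 * dP / (12 * mu * L)
Q = 68e-6 * (19e-6)^3 * 69e3 / (12 * 0.001 * 45927e-6) = 5.839417e-11 m^3/s
Step 3: Convert Q from m^3/s to nL/s (1 m^3 = 1e12 nL, so multiply by 1e12).
Q = 58.394 nL/s


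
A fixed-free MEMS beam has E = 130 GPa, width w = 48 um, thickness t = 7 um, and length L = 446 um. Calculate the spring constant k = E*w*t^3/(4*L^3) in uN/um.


Step 1: Convert E to consistent units (1 GPa = 1000 uN/um^2).
E = 130 GPa = 130000 uN/um^2
Step 2: Compute t^3 = 7^3 = 343
Step 3: Compute L^3 = 446^3 = 88716536
Step 4: k = 130000 * 48 * 343 / (4 * 88716536)
k = 6.0313 uN/um


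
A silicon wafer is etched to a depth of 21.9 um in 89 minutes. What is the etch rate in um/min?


Step 1: Etch rate = depth / time
Step 2: rate = 21.9 / 89
rate = 0.246 um/min


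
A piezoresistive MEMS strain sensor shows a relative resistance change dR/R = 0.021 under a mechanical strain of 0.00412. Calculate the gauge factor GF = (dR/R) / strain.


Step 1: Identify values.
dR/R = 0.021, strain = 0.00412
Step 2: GF = (dR/R) / strain = 0.021 / 0.00412
GF = 5.1


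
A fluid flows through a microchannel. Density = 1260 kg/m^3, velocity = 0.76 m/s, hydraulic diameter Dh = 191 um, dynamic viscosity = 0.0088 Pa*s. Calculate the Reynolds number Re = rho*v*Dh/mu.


Step 1: Convert Dh to meters: Dh = 191e-6 m
Step 2: Re = rho * v * Dh / mu
Re = 1260 * 0.76 * 191e-6 / 0.0088
Re = 20.784


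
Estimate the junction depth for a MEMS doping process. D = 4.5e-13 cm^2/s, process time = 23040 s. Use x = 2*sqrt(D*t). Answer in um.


Step 1: Compute D*t = 4.5e-13 * 23040 = 1.0368e-08 cm^2
Step 2: sqrt(D*t) = 1.01823e-04 cm
Step 3: x = 2 * 1.01823e-04 cm = 2.03646e-04 cm
Step 4: Convert to um (1 cm = 1e4 um): x = 2.036 um


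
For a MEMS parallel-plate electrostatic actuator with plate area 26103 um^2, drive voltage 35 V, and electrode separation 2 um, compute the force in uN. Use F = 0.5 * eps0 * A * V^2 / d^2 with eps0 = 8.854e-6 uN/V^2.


Step 1: Identify parameters.
eps0 = 8.854e-6 uN/V^2, A = 26103 um^2, V = 35 V, d = 2 um
Step 2: Compute V^2 = 35^2 = 1225
Step 3: Compute d^2 = 2^2 = 4
Step 4: F = 0.5 * 8.854e-6 * 26103 * 1225 / 4
F = 35.39 uN


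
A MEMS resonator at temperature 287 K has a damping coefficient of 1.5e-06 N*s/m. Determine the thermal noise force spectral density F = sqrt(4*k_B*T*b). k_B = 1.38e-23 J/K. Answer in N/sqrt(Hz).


Step 1: Compute 4 * k_B * T * b
= 4 * 1.38e-23 * 287 * 1.5e-06
= 2.3764e-26 N^2/Hz
Step 2: F_noise = sqrt(2.3764e-26)
F_noise = 1.54e-13 N/sqrt(Hz)


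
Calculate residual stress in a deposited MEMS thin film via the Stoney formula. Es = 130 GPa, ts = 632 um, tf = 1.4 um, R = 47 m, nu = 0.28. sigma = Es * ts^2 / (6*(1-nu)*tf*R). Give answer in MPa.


Step 1: Compute numerator: Es * ts^2 = 130 * 632^2 = 51925120 (GPa*um^2)
Step 2: Compute denominator (R in um): 6*(1-nu)*tf*R = 6*0.72*1.4*47e6 = 284256000.0 (um^2)
Step 3: sigma (GPa) = 51925120 / 284256000.0 = 1.8267e-01 GPa
Step 4: Convert to MPa (x1000): sigma = 182.7 MPa


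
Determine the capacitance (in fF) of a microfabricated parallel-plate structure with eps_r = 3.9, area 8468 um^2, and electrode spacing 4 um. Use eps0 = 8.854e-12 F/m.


Step 1: Convert area to m^2: A = 8468e-12 m^2
Step 2: Convert gap to m: d = 4e-6 m
Step 3: C = eps0 * eps_r * A / d
C = 8.854e-12 * 3.9 * 8468e-12 / 4e-6
Step 4: Convert to fF (multiply by 1e15).
C = 73.1 fF


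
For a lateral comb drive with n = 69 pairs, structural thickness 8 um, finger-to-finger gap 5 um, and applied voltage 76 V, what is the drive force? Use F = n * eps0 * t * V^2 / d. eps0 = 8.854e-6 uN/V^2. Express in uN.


Step 1: Parameters: n=69, eps0=8.854e-6 uN/V^2, t=8 um, V=76 V, d=5 um
Step 2: V^2 = 5776
Step 3: F = 69 * 8.854e-6 * 8 * 5776 / 5
F = 5.646 uN


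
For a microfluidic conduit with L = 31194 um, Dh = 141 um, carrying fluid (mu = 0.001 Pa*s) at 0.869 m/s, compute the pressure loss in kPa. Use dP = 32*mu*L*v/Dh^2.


Step 1: Convert to SI: L = 31194e-6 m, Dh = 141e-6 m
Step 2: dP = 32 * 0.001 * 31194e-6 * 0.869 / (141e-6)^2
Step 3: dP = 43631.75 Pa
Step 4: Convert to kPa: dP = 43.63 kPa


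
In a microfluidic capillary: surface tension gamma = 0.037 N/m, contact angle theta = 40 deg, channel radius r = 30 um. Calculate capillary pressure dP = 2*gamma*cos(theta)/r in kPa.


Step 1: cos(40 deg) = 0.766
Step 2: Convert r to m: r = 30e-6 m
Step 3: dP = 2 * 0.037 * 0.766 / 30e-6 = 1889.5 Pa
Step 4: Convert Pa to kPa (divide by 1000).
dP = 1.89 kPa


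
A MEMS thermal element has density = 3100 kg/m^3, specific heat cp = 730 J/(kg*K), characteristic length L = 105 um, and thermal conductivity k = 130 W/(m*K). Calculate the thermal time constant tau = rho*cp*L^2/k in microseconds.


Step 1: Convert L to m: L = 105e-6 m
Step 2: L^2 = (105e-6)^2 = 1.1025e-08 m^2
Step 3: tau = 3100 * 730 * 1.1025e-08 / 130 = 1.919198e-04 s
Step 4: Convert to microseconds (multiply by 1e6).
tau = 191.92 us


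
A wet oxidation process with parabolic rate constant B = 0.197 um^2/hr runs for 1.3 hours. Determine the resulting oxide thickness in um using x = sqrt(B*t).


Step 1: Compute B*t = 0.197 * 1.3 = 0.2561
Step 2: x = sqrt(0.2561)
x = 0.506 um


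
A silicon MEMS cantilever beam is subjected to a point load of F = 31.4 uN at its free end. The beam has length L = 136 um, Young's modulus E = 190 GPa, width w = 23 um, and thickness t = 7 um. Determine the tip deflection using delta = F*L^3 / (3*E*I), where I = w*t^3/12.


Step 1: Calculate the second moment of area.
I = w * t^3 / 12 = 23 * 7^3 / 12 = 657.4167 um^4
Step 2: Convert E to consistent units (1 GPa = 1000 uN/um^2).
E = 190 GPa = 190000 uN/um^2
Step 3: Calculate tip deflection.
delta = F * L^3 / (3 * E * I)
delta = 31.4 * 136^3 / (3 * 190000 * 657.4167)
delta = 0.2108 um


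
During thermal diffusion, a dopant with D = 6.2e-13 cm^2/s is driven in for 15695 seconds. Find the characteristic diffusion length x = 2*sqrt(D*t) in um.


Step 1: Compute D*t = 6.2e-13 * 15695 = 9.7309e-09 cm^2
Step 2: sqrt(D*t) = 9.86453e-05 cm
Step 3: x = 2 * 9.86453e-05 cm = 1.972906e-04 cm
Step 4: Convert to um (1 cm = 1e4 um): x = 1.973 um


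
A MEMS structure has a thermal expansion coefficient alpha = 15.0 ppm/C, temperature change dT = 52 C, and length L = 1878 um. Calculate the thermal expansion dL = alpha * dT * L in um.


Step 1: Convert CTE: alpha = 15.0 ppm/C = 15.0e-6 /C
Step 2: dL = 15.0e-6 * 52 * 1878
dL = 1.4648 um


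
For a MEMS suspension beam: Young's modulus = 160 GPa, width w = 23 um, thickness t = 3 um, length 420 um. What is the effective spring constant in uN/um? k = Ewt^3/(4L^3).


Step 1: Convert E to consistent units (1 GPa = 1000 uN/um^2).
E = 160 GPa = 160000 uN/um^2
Step 2: Compute t^3 = 3^3 = 27
Step 3: Compute L^3 = 420^3 = 74088000
Step 4: k = 160000 * 23 * 27 / (4 * 74088000)
k = 0.3353 uN/um


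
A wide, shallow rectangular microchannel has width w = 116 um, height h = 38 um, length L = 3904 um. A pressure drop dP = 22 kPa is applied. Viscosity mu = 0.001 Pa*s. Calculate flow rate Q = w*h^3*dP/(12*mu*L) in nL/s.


Step 1: Convert all dimensions to SI (meters).
w = 116e-6 m, h = 38e-6 m, L = 3904e-6 m, dP = 22e3 Pa
Step 2: Q = w * h^3 * dP / (12 * mu * L)
Q = 116e-6 * (38e-6)^3 * 22e3 / (12 * 0.001 * 3904e-6) = 2.9891e-09 m^3/s
Step 3: Convert Q from m^3/s to nL/s (1 m^3 = 1e12 nL, so multiply by 1e12).
Q = 2989.1 nL/s


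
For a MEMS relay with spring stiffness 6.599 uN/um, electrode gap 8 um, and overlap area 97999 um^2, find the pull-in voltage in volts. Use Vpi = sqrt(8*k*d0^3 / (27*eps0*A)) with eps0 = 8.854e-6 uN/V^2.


Step 1: Compute numerator: 8 * k * d0^3 = 8 * 6.599 * 8^3 = 27029.504
Step 2: Compute denominator: 27 * eps0 * A = 27 * 8.854e-6 * 97999 = 23.427445
Step 3: Vpi = sqrt(27029.504 / 23.427445)
Vpi = 33.97 V


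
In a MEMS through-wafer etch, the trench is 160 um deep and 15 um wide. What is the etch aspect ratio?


Step 1: AR = depth / width
Step 2: AR = 160 / 15
AR = 10.7


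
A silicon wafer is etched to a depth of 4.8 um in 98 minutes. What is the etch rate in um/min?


Step 1: Etch rate = depth / time
Step 2: rate = 4.8 / 98
rate = 0.049 um/min


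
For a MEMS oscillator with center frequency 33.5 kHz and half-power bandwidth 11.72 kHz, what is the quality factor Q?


Step 1: Q = f0 / bandwidth
Step 2: Q = 33.5 / 11.72
Q = 2.9


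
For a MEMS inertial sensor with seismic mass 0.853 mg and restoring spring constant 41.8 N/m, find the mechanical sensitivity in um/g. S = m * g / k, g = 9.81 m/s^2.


Step 1: Convert mass: m = 0.853 mg = 8.53e-07 kg
Step 2: S = m * g / k = 8.53e-07 * 9.81 / 41.8
Step 3: S = 2.00e-07 m/g
Step 4: Convert to um/g: S = 0.2 um/g


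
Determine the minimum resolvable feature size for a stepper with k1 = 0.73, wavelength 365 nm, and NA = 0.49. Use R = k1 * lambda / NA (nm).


Step 1: Identify values: k1 = 0.73, lambda = 365 nm, NA = 0.49
Step 2: R = k1 * lambda / NA
R = 0.73 * 365 / 0.49
R = 543.8 nm


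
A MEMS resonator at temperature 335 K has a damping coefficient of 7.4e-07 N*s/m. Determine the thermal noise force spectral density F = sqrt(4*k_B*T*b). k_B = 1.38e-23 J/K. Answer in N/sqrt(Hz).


Step 1: Compute 4 * k_B * T * b
= 4 * 1.38e-23 * 335 * 7.4e-07
= 1.3684e-26 N^2/Hz
Step 2: F_noise = sqrt(1.3684e-26)
F_noise = 1.17e-13 N/sqrt(Hz)


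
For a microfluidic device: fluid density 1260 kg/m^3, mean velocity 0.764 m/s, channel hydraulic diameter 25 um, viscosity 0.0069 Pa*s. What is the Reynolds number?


Step 1: Convert Dh to meters: Dh = 25e-6 m
Step 2: Re = rho * v * Dh / mu
Re = 1260 * 0.764 * 25e-6 / 0.0069
Re = 3.488


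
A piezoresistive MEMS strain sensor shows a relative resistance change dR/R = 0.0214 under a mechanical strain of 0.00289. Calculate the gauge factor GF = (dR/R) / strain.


Step 1: Identify values.
dR/R = 0.0214, strain = 0.00289
Step 2: GF = (dR/R) / strain = 0.0214 / 0.00289
GF = 7.4


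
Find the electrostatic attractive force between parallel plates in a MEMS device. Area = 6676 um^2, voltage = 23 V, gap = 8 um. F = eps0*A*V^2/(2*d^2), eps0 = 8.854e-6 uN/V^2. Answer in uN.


Step 1: Identify parameters.
eps0 = 8.854e-6 uN/V^2, A = 6676 um^2, V = 23 V, d = 8 um
Step 2: Compute V^2 = 23^2 = 529
Step 3: Compute d^2 = 8^2 = 64
Step 4: F = 0.5 * 8.854e-6 * 6676 * 529 / 64
F = 0.244 uN


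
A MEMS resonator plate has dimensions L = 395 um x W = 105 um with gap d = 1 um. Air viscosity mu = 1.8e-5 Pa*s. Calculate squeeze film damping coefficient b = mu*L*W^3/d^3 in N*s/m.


Step 1: Convert to SI.
L = 395e-6 m, W = 105e-6 m, d = 1e-6 m
Step 2: W^3 = (105e-6)^3 = 1.16e-12 m^3
Step 3: d^3 = (1e-6)^3 = 1.00e-18 m^3
Step 4: b = 1.8e-5 * 395e-6 * 1.16e-12 / 1.00e-18
b = 8.23e-03 N*s/m


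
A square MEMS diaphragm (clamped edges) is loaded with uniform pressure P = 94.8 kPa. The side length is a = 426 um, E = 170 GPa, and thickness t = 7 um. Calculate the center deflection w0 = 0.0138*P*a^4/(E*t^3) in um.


Step 1: Convert pressure to compatible units (E is in GPa, so P in GPa).
P = 94.8 kPa = 94.8e-6 GPa
Step 2: Compute numerator: 0.0138 * P * a^4.
a^4 = 426^4 = 32933538576
numerator = 0.0138 * 94.8e-6 * 32933538576 = 4.3085e+04
Step 3: Compute denominator: E * t^3 = 170 * 7^3 = 58310
Step 4: w0 = numerator / denominator = 4.3085e+04 / 58310 = 0.7389 um


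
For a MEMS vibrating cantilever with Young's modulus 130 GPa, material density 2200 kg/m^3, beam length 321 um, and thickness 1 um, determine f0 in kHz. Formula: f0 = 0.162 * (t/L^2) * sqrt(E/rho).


Step 1: Convert units to SI.
t_SI = 1e-6 m, L_SI = 321e-6 m
Step 2: Calculate sqrt(E/rho).
sqrt(130e9 / 2200) = 7687.06 m/s
Step 3: Compute f0.
f0 = 0.162 * 1e-6 / (321e-6)^2 * 7687.06 = 12085.5 Hz = 12.09 kHz


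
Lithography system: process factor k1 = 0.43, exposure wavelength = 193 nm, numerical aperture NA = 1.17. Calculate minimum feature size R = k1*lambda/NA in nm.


Step 1: Identify values: k1 = 0.43, lambda = 193 nm, NA = 1.17
Step 2: R = k1 * lambda / NA
R = 0.43 * 193 / 1.17
R = 70.9 nm


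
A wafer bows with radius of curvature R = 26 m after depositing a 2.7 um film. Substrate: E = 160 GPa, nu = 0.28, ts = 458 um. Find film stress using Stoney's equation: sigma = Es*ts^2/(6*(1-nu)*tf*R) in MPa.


Step 1: Compute numerator: Es * ts^2 = 160 * 458^2 = 33562240 (GPa*um^2)
Step 2: Compute denominator (R in um): 6*(1-nu)*tf*R = 6*0.72*2.7*26e6 = 303264000.0 (um^2)
Step 3: sigma (GPa) = 33562240 / 303264000.0 = 1.1067e-01 GPa
Step 4: Convert to MPa (x1000): sigma = 110.7 MPa


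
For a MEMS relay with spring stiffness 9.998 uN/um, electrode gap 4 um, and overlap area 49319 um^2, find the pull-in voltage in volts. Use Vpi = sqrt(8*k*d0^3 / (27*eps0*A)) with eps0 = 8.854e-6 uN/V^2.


Step 1: Compute numerator: 8 * k * d0^3 = 8 * 9.998 * 4^3 = 5118.976
Step 2: Compute denominator: 27 * eps0 * A = 27 * 8.854e-6 * 49319 = 11.790102
Step 3: Vpi = sqrt(5118.976 / 11.790102)
Vpi = 20.84 V


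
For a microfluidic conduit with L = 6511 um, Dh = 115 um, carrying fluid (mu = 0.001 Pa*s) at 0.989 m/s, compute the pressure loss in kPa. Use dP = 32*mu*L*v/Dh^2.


Step 1: Convert to SI: L = 6511e-6 m, Dh = 115e-6 m
Step 2: dP = 32 * 0.001 * 6511e-6 * 0.989 / (115e-6)^2
Step 3: dP = 15581.11 Pa
Step 4: Convert to kPa: dP = 15.58 kPa


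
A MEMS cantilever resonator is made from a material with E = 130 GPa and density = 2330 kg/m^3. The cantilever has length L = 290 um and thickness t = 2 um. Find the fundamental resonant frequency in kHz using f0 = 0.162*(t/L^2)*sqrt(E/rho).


Step 1: Convert units to SI.
t_SI = 2e-6 m, L_SI = 290e-6 m
Step 2: Calculate sqrt(E/rho).
sqrt(130e9 / 2330) = 7469.54 m/s
Step 3: Compute f0.
f0 = 0.162 * 2e-6 / (290e-6)^2 * 7469.54 = 28776.8 Hz = 28.78 kHz


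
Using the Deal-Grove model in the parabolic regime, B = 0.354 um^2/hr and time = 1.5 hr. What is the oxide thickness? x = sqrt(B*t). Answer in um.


Step 1: Compute B*t = 0.354 * 1.5 = 0.531
Step 2: x = sqrt(0.531)
x = 0.729 um


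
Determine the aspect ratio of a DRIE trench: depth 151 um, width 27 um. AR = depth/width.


Step 1: AR = depth / width
Step 2: AR = 151 / 27
AR = 5.6


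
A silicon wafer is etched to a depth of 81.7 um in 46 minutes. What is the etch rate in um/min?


Step 1: Etch rate = depth / time
Step 2: rate = 81.7 / 46
rate = 1.776 um/min


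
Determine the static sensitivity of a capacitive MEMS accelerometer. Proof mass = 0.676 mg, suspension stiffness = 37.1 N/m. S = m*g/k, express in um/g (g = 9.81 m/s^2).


Step 1: Convert mass: m = 0.676 mg = 6.76e-07 kg
Step 2: S = m * g / k = 6.76e-07 * 9.81 / 37.1
Step 3: S = 1.79e-07 m/g
Step 4: Convert to um/g: S = 0.179 um/g


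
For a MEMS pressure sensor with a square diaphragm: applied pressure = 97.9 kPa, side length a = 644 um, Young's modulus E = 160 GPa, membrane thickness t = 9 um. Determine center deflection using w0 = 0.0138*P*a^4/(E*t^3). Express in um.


Step 1: Convert pressure to compatible units (E is in GPa, so P in GPa).
P = 97.9 kPa = 97.9e-6 GPa
Step 2: Compute numerator: 0.0138 * P * a^4.
a^4 = 644^4 = 172005949696
numerator = 0.0138 * 97.9e-6 * 172005949696 = 2.323835e+05
Step 3: Compute denominator: E * t^3 = 160 * 9^3 = 116640
Step 4: w0 = numerator / denominator = 2.323835e+05 / 116640 = 1.9923 um


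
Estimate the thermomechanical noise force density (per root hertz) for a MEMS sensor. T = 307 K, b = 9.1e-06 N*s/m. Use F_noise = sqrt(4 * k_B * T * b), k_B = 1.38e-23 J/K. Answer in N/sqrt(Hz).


Step 1: Compute 4 * k_B * T * b
= 4 * 1.38e-23 * 307 * 9.1e-06
= 1.5421e-25 N^2/Hz
Step 2: F_noise = sqrt(1.5421e-25)
F_noise = 3.93e-13 N/sqrt(Hz)


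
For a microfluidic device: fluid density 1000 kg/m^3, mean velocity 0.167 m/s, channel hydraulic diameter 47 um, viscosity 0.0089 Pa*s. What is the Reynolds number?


Step 1: Convert Dh to meters: Dh = 47e-6 m
Step 2: Re = rho * v * Dh / mu
Re = 1000 * 0.167 * 47e-6 / 0.0089
Re = 0.882


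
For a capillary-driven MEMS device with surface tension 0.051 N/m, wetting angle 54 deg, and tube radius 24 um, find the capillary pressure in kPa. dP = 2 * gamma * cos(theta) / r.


Step 1: cos(54 deg) = 0.5878
Step 2: Convert r to m: r = 24e-6 m
Step 3: dP = 2 * 0.051 * 0.5878 / 24e-6 = 2498.1 Pa
Step 4: Convert Pa to kPa (divide by 1000).
dP = 2.5 kPa


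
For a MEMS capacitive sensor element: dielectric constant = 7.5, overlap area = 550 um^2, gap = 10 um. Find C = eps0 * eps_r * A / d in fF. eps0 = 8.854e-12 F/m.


Step 1: Convert area to m^2: A = 550e-12 m^2
Step 2: Convert gap to m: d = 10e-6 m
Step 3: C = eps0 * eps_r * A / d
C = 8.854e-12 * 7.5 * 550e-12 / 10e-6
Step 4: Convert to fF (multiply by 1e15).
C = 3.65 fF


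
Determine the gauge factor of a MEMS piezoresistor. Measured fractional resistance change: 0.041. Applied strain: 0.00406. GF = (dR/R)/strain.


Step 1: Identify values.
dR/R = 0.041, strain = 0.00406
Step 2: GF = (dR/R) / strain = 0.041 / 0.00406
GF = 10.1


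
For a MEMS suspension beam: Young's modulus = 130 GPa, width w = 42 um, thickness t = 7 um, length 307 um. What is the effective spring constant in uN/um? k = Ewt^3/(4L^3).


Step 1: Convert E to consistent units (1 GPa = 1000 uN/um^2).
E = 130 GPa = 130000 uN/um^2
Step 2: Compute t^3 = 7^3 = 343
Step 3: Compute L^3 = 307^3 = 28934443
Step 4: k = 130000 * 42 * 343 / (4 * 28934443)
k = 16.1812 uN/um


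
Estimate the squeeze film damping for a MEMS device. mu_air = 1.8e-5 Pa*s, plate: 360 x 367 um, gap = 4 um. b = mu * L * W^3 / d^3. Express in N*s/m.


Step 1: Convert to SI.
L = 360e-6 m, W = 367e-6 m, d = 4e-6 m
Step 2: W^3 = (367e-6)^3 = 4.94e-11 m^3
Step 3: d^3 = (4e-6)^3 = 6.40e-17 m^3
Step 4: b = 1.8e-5 * 360e-6 * 4.94e-11 / 6.40e-17
b = 5.00e-03 N*s/m


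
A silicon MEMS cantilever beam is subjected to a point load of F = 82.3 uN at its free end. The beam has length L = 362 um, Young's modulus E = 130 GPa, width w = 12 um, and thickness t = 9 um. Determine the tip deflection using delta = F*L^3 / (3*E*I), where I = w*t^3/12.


Step 1: Calculate the second moment of area.
I = w * t^3 / 12 = 12 * 9^3 / 12 = 729.0 um^4
Step 2: Convert E to consistent units (1 GPa = 1000 uN/um^2).
E = 130 GPa = 130000 uN/um^2
Step 3: Calculate tip deflection.
delta = F * L^3 / (3 * E * I)
delta = 82.3 * 362^3 / (3 * 130000 * 729.0)
delta = 13.732 um


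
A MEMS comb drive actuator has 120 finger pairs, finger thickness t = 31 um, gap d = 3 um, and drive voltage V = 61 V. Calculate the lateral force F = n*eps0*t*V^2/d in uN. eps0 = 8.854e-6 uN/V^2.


Step 1: Parameters: n=120, eps0=8.854e-6 uN/V^2, t=31 um, V=61 V, d=3 um
Step 2: V^2 = 3721
Step 3: F = 120 * 8.854e-6 * 31 * 3721 / 3
F = 40.853 uN


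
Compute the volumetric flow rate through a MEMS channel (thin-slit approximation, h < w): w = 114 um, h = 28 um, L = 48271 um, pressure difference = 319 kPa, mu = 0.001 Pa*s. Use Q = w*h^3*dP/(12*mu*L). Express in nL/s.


Step 1: Convert all dimensions to SI (meters).
w = 114e-6 m, h = 28e-6 m, L = 48271e-6 m, dP = 319e3 Pa
Step 2: Q = w * h^3 * dP / (12 * mu * L)
Q = 114e-6 * (28e-6)^3 * 319e3 / (12 * 0.001 * 48271e-6) = 1.37816776e-09 m^3/s
Step 3: Convert Q from m^3/s to nL/s (1 m^3 = 1e12 nL, so multiply by 1e12).
Q = 1378.168 nL/s


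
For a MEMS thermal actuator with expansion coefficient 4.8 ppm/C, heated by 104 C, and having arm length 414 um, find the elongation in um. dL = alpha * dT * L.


Step 1: Convert CTE: alpha = 4.8 ppm/C = 4.8e-6 /C
Step 2: dL = 4.8e-6 * 104 * 414
dL = 0.2067 um


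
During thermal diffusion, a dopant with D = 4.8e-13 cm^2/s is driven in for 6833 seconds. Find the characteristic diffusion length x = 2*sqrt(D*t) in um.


Step 1: Compute D*t = 4.8e-13 * 6833 = 3.27984e-09 cm^2
Step 2: sqrt(D*t) = 5.72699e-05 cm
Step 3: x = 2 * 5.72699e-05 cm = 1.145398e-04 cm
Step 4: Convert to um (1 cm = 1e4 um): x = 1.145 um


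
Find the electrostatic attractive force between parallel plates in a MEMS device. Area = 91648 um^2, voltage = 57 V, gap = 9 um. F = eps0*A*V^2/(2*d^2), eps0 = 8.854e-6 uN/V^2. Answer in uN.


Step 1: Identify parameters.
eps0 = 8.854e-6 uN/V^2, A = 91648 um^2, V = 57 V, d = 9 um
Step 2: Compute V^2 = 57^2 = 3249
Step 3: Compute d^2 = 9^2 = 81
Step 4: F = 0.5 * 8.854e-6 * 91648 * 3249 / 81
F = 16.274 uN


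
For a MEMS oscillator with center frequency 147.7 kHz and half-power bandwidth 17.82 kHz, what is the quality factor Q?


Step 1: Q = f0 / bandwidth
Step 2: Q = 147.7 / 17.82
Q = 8.3


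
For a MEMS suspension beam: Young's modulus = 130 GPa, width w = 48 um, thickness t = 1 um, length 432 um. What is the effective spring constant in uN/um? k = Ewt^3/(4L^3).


Step 1: Convert E to consistent units (1 GPa = 1000 uN/um^2).
E = 130 GPa = 130000 uN/um^2
Step 2: Compute t^3 = 1^3 = 1
Step 3: Compute L^3 = 432^3 = 80621568
Step 4: k = 130000 * 48 * 1 / (4 * 80621568)
k = 0.0193 uN/um


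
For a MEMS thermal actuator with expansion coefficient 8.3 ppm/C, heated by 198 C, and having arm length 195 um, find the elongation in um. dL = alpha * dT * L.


Step 1: Convert CTE: alpha = 8.3 ppm/C = 8.3e-6 /C
Step 2: dL = 8.3e-6 * 198 * 195
dL = 0.3205 um


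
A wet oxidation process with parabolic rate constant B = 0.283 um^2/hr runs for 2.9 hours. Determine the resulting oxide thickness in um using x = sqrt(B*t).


Step 1: Compute B*t = 0.283 * 2.9 = 0.8207
Step 2: x = sqrt(0.8207)
x = 0.906 um


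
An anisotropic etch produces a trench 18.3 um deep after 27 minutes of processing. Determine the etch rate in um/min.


Step 1: Etch rate = depth / time
Step 2: rate = 18.3 / 27
rate = 0.678 um/min


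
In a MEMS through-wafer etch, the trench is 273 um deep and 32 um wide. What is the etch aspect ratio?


Step 1: AR = depth / width
Step 2: AR = 273 / 32
AR = 8.5


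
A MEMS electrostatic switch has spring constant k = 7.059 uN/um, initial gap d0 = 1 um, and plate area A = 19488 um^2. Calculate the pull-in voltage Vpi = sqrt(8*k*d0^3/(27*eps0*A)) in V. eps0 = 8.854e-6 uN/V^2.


Step 1: Compute numerator: 8 * k * d0^3 = 8 * 7.059 * 1^3 = 56.472
Step 2: Compute denominator: 27 * eps0 * A = 27 * 8.854e-6 * 19488 = 4.658762
Step 3: Vpi = sqrt(56.472 / 4.658762)
Vpi = 3.48 V


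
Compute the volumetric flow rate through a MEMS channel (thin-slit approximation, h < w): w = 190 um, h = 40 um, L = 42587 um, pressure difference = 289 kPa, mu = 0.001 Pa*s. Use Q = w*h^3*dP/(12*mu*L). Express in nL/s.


Step 1: Convert all dimensions to SI (meters).
w = 190e-6 m, h = 40e-6 m, L = 42587e-6 m, dP = 289e3 Pa
Step 2: Q = w * h^3 * dP / (12 * mu * L)
Q = 190e-6 * (40e-6)^3 * 289e3 / (12 * 0.001 * 42587e-6) = 6.8765899e-09 m^3/s
Step 3: Convert Q from m^3/s to nL/s (1 m^3 = 1e12 nL, so multiply by 1e12).
Q = 6876.59 nL/s


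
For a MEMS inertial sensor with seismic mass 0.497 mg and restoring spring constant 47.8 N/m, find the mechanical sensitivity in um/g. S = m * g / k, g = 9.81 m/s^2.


Step 1: Convert mass: m = 0.497 mg = 4.97e-07 kg
Step 2: S = m * g / k = 4.97e-07 * 9.81 / 47.8
Step 3: S = 1.02e-07 m/g
Step 4: Convert to um/g: S = 0.102 um/g


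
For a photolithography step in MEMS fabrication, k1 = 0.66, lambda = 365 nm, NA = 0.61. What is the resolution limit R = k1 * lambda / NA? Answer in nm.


Step 1: Identify values: k1 = 0.66, lambda = 365 nm, NA = 0.61
Step 2: R = k1 * lambda / NA
R = 0.66 * 365 / 0.61
R = 394.9 nm


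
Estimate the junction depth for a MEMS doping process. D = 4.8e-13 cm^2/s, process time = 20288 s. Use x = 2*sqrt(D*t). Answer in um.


Step 1: Compute D*t = 4.8e-13 * 20288 = 9.73824e-09 cm^2
Step 2: sqrt(D*t) = 9.86825e-05 cm
Step 3: x = 2 * 9.86825e-05 cm = 1.97365e-04 cm
Step 4: Convert to um (1 cm = 1e4 um): x = 1.974 um


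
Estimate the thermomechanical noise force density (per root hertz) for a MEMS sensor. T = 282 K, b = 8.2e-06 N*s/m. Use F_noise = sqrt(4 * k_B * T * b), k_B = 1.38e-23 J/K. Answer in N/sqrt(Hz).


Step 1: Compute 4 * k_B * T * b
= 4 * 1.38e-23 * 282 * 8.2e-06
= 1.2764e-25 N^2/Hz
Step 2: F_noise = sqrt(1.2764e-25)
F_noise = 3.57e-13 N/sqrt(Hz)


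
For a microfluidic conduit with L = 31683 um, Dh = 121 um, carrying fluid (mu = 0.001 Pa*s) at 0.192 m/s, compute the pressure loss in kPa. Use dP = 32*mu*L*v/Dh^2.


Step 1: Convert to SI: L = 31683e-6 m, Dh = 121e-6 m
Step 2: dP = 32 * 0.001 * 31683e-6 * 0.192 / (121e-6)^2
Step 3: dP = 13295.56 Pa
Step 4: Convert to kPa: dP = 13.3 kPa


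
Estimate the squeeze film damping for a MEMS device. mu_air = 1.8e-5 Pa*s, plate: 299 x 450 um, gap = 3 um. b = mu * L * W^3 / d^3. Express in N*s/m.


Step 1: Convert to SI.
L = 299e-6 m, W = 450e-6 m, d = 3e-6 m
Step 2: W^3 = (450e-6)^3 = 9.11e-11 m^3
Step 3: d^3 = (3e-6)^3 = 2.70e-17 m^3
Step 4: b = 1.8e-5 * 299e-6 * 9.11e-11 / 2.70e-17
b = 1.82e-02 N*s/m
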